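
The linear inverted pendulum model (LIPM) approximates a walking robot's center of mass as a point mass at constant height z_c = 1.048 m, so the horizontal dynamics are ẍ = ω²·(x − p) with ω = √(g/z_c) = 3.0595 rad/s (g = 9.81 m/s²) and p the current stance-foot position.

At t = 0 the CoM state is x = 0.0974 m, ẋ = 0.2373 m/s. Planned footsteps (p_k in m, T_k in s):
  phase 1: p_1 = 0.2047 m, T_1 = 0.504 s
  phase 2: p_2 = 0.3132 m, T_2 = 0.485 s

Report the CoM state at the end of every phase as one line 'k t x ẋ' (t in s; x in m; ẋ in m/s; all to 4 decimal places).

1 0.5040 0.1154 -0.1521
2 0.9890 -0.2493 -1.6183

phase 1: p=0.2047, T=0.504, ωT=1.541988, cosh=2.443914, sinh=2.229959; start (x,ẋ)=(0.097400, 0.237300) → end (x,ẋ)=(0.115427, -0.152120)
phase 2: p=0.3132, T=0.485, ωT=1.483857, cosh=2.318343, sinh=2.091581; start (x,ẋ)=(0.115427, -0.152120) → end (x,ẋ)=(-0.249299, -1.618251)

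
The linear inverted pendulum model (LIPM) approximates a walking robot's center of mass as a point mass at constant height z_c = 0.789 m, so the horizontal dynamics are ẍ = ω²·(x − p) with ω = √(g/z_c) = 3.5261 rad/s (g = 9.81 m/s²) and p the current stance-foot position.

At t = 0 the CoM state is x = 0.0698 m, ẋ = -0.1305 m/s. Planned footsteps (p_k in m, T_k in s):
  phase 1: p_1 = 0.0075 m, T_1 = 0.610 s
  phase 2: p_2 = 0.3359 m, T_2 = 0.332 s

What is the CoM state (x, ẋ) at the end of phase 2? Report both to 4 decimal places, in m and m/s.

phase 1: p=0.0075, T=0.610, ωT=2.150921, cosh=4.354573, sinh=4.238196; start (x,ẋ)=(0.069800, -0.130500) → end (x,ẋ)=(0.121935, 0.362758)
phase 2: p=0.3359, T=0.332, ωT=1.170665, cosh=1.767149, sinh=1.456988; start (x,ẋ)=(0.121935, 0.362758) → end (x,ẋ)=(0.107685, -0.458192)

x = 0.1077, ẋ = -0.4582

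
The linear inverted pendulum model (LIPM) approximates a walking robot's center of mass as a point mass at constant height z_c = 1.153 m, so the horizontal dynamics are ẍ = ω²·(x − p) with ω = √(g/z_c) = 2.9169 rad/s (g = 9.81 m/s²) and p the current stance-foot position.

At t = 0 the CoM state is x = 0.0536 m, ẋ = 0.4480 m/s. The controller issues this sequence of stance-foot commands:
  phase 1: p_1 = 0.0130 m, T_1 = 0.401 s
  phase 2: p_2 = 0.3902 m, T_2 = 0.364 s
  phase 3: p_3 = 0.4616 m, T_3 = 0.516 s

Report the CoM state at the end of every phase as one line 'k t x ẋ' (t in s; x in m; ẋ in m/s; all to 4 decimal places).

phase 1: p=0.0130, T=0.401, ωT=1.169677, cosh=1.765710, sinh=1.455242; start (x,ẋ)=(0.053600, 0.448000) → end (x,ẋ)=(0.308195, 0.963377)
phase 2: p=0.3902, T=0.364, ωT=1.061752, cosh=1.618640, sinh=1.272791; start (x,ẋ)=(0.308195, 0.963377) → end (x,ẋ)=(0.677834, 1.254909)
phase 3: p=0.4616, T=0.516, ωT=1.505120, cosh=2.363343, sinh=2.141353; start (x,ẋ)=(0.677834, 1.254909) → end (x,ẋ)=(1.893887, 4.316399)

1 0.4010 0.3082 0.9634
2 0.7650 0.6778 1.2549
3 1.2810 1.8939 4.3164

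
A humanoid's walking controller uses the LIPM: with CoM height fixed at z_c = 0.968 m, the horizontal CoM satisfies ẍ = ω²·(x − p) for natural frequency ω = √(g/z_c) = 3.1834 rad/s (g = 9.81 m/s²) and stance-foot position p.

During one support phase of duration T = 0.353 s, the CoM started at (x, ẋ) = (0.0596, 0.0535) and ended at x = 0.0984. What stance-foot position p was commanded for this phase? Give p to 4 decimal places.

ωT = 3.1834·0.353 = 1.123740; cosh(ωT) = 1.700700, sinh(ωT) = 1.375639
x(T) = p + (x₀−p)·cosh(ωT) + (ẋ₀/ω)·sinh(ωT) ⇒ p·(1 − cosh) = x(T) − x₀·cosh − (ẋ₀/ω)·sinh
numerator   = 0.0984 − (0.0596)·1.700700 − (0.0535/3.1834)·1.375639 = -0.026081
denominator = 1 − 1.700700 = -0.700700
p = -0.026081 / -0.700700 = 0.0372

p = 0.0372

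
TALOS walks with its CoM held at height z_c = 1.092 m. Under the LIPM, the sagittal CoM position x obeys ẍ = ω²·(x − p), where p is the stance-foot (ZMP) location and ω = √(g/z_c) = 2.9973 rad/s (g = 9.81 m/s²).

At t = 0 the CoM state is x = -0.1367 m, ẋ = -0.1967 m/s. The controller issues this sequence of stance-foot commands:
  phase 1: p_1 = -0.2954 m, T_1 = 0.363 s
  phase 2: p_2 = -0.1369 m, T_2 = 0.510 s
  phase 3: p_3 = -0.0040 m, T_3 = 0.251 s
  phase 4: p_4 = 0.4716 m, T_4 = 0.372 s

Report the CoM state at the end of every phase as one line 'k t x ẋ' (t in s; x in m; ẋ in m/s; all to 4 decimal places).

1 0.3630 -0.1195 0.3008
2 0.8730 0.1257 0.8410
3 1.1240 0.3957 1.4113
4 1.4960 0.9842 2.0739

phase 1: p=-0.2954, T=0.363, ωT=1.088020, cosh=1.652637, sinh=1.315754; start (x,ẋ)=(-0.136700, -0.196700) → end (x,ẋ)=(-0.119474, 0.300793)
phase 2: p=-0.1369, T=0.510, ωT=1.528623, cosh=2.414328, sinh=2.197494; start (x,ẋ)=(-0.119474, 0.300793) → end (x,ẋ)=(0.125701, 0.840991)
phase 3: p=-0.0040, T=0.251, ωT=0.752322, cosh=1.296596, sinh=0.825326; start (x,ẋ)=(0.125701, 0.840991) → end (x,ẋ)=(0.395742, 1.411274)
phase 4: p=0.4716, T=0.372, ωT=1.114996, cosh=1.688736, sinh=1.360819; start (x,ẋ)=(0.395742, 1.411274) → end (x,ẋ)=(0.984236, 2.073861)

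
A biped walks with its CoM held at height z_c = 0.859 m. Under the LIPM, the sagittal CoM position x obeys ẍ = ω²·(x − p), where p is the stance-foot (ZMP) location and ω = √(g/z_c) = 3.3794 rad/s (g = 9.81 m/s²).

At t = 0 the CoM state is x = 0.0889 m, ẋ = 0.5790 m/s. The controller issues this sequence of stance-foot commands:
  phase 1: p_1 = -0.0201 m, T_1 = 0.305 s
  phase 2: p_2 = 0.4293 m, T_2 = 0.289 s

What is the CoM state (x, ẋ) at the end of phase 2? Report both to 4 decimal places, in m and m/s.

phase 1: p=-0.0201, T=0.305, ωT=1.030717, cosh=1.579913, sinh=1.223162; start (x,ẋ)=(0.088900, 0.579000) → end (x,ẋ)=(0.361678, 1.365327)
phase 2: p=0.4293, T=0.289, ωT=0.976647, cosh=1.516054, sinh=1.139482; start (x,ẋ)=(0.361678, 1.365327) → end (x,ẋ)=(0.787148, 1.809511)

x = 0.7871, ẋ = 1.8095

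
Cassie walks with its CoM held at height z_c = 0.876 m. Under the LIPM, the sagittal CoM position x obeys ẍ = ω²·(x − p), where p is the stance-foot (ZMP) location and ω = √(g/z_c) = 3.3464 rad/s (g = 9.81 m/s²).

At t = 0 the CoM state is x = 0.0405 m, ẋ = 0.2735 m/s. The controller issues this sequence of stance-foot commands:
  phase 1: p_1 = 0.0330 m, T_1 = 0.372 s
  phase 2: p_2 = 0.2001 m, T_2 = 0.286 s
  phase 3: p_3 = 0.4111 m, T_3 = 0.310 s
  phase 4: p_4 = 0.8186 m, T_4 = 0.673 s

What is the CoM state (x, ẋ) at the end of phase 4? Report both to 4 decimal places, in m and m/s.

phase 1: p=0.0330, T=0.372, ωT=1.244861, cosh=1.880216, sinh=1.592235; start (x,ẋ)=(0.040500, 0.273500) → end (x,ẋ)=(0.177234, 0.554201)
phase 2: p=0.2001, T=0.286, ωT=0.957070, cosh=1.494036, sinh=1.110020; start (x,ẋ)=(0.177234, 0.554201) → end (x,ẋ)=(0.349770, 0.743061)
phase 3: p=0.4111, T=0.310, ωT=1.037384, cosh=1.588103, sinh=1.233722; start (x,ẋ)=(0.349770, 0.743061) → end (x,ẋ)=(0.587646, 0.926853)
phase 4: p=0.8186, T=0.673, ωT=2.252127, cosh=4.806557, sinh=4.701382; start (x,ẋ)=(0.587646, 0.926853) → end (x,ẋ)=(1.010650, 0.821445)

x = 1.0107, ẋ = 0.8214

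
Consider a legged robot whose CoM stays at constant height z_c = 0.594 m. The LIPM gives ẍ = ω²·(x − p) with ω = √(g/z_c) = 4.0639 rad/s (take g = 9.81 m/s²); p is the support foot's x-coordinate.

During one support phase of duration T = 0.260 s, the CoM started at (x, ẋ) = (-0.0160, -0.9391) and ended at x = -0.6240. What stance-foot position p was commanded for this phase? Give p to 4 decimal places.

p = 0.4999

ωT = 4.0639·0.260 = 1.056614; cosh(ωT) = 1.612123, sinh(ωT) = 1.264492
x(T) = p + (x₀−p)·cosh(ωT) + (ẋ₀/ω)·sinh(ωT) ⇒ p·(1 − cosh) = x(T) − x₀·cosh − (ẋ₀/ω)·sinh
numerator   = -0.6240 − (-0.0160)·1.612123 − (-0.9391/4.0639)·1.264492 = -0.306003
denominator = 1 − 1.612123 = -0.612123
p = -0.306003 / -0.612123 = 0.4999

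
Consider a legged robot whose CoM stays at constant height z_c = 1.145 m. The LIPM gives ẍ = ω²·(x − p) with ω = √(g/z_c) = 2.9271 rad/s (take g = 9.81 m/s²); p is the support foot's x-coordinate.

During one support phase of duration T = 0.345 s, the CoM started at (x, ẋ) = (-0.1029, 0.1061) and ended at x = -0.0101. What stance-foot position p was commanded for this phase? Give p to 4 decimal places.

ωT = 2.9271·0.345 = 1.009849; cosh(ωT) = 1.554731, sinh(ωT) = 1.190457
x(T) = p + (x₀−p)·cosh(ωT) + (ẋ₀/ω)·sinh(ωT) ⇒ p·(1 − cosh) = x(T) − x₀·cosh − (ẋ₀/ω)·sinh
numerator   = -0.0101 − (-0.1029)·1.554731 − (0.1061/2.9271)·1.190457 = 0.106731
denominator = 1 − 1.554731 = -0.554731
p = 0.106731 / -0.554731 = -0.1924

p = -0.1924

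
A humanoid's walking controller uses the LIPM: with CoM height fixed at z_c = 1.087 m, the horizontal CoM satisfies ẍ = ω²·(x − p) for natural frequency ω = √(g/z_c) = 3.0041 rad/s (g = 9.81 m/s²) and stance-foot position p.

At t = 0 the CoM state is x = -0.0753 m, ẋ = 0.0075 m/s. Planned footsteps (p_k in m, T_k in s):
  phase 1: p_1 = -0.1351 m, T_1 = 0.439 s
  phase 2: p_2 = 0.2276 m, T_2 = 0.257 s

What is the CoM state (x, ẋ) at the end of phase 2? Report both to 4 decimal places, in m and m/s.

phase 1: p=-0.1351, T=0.439, ωT=1.318800, cosh=2.003194, sinh=1.735738; start (x,ẋ)=(-0.075300, 0.007500) → end (x,ẋ)=(-0.010976, 0.326841)
phase 2: p=0.2276, T=0.257, ωT=0.772054, cosh=1.313135, sinh=0.851072; start (x,ẋ)=(-0.010976, 0.326841) → end (x,ẋ)=(0.006913, -0.180781)

x = 0.0069, ẋ = -0.1808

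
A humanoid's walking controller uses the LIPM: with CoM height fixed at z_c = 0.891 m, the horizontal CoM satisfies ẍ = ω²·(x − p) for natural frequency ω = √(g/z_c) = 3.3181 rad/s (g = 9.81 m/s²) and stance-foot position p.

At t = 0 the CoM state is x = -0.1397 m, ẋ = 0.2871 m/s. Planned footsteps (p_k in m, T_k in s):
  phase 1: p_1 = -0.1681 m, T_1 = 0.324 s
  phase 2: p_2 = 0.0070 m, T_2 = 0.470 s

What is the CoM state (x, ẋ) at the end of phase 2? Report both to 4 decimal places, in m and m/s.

x = 0.3710, ẋ = 1.3436

phase 1: p=-0.1681, T=0.324, ωT=1.075064, cosh=1.635729, sinh=1.294453; start (x,ẋ)=(-0.139700, 0.287100) → end (x,ẋ)=(-0.009642, 0.591599)
phase 2: p=0.0070, T=0.470, ωT=1.559507, cosh=2.483358, sinh=2.273118; start (x,ẋ)=(-0.009642, 0.591599) → end (x,ẋ)=(0.370956, 1.343630)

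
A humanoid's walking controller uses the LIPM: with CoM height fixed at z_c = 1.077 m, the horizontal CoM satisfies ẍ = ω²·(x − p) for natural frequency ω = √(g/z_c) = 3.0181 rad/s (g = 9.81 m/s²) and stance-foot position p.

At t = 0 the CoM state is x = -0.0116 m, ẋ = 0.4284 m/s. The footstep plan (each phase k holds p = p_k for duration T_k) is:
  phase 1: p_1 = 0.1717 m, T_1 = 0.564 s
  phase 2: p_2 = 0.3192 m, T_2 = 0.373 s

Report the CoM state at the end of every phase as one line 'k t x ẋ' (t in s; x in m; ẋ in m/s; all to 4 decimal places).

phase 1: p=0.1717, T=0.564, ωT=1.702208, cosh=2.834165, sinh=2.651884; start (x,ẋ)=(-0.011600, 0.428400) → end (x,ẋ)=(0.028616, -0.252913)
phase 2: p=0.3192, T=0.373, ωT=1.125751, cosh=1.703470, sinh=1.379062; start (x,ẋ)=(0.028616, -0.252913) → end (x,ẋ)=(-0.291366, -1.640285)

1 0.5640 0.0286 -0.2529
2 0.9370 -0.2914 -1.6403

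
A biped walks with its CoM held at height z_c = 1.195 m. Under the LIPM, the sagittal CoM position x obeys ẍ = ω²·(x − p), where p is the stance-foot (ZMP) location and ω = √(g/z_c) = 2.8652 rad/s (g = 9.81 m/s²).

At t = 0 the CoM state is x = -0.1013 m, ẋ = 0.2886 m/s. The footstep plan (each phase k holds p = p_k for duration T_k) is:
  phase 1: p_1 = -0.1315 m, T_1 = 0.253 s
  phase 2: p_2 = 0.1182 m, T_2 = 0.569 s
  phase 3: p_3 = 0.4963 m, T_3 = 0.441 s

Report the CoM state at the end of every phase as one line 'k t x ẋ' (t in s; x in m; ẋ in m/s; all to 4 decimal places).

1 0.2530 -0.0134 0.4362
2 0.8220 0.1430 0.2303
3 1.2630 -0.0478 -1.2078

phase 1: p=-0.1315, T=0.253, ωT=0.724896, cosh=1.274445, sinh=0.790070; start (x,ẋ)=(-0.101300, 0.288600) → end (x,ẋ)=(-0.013431, 0.436169)
phase 2: p=0.1182, T=0.569, ωT=1.630299, cosh=2.650636, sinh=2.454764; start (x,ẋ)=(-0.013431, 0.436169) → end (x,ẋ)=(0.142982, 0.230311)
phase 3: p=0.4963, T=0.441, ωT=1.263553, cosh=1.910309, sinh=1.627661; start (x,ẋ)=(0.142982, 0.230311) → end (x,ẋ)=(-0.047811, -1.207758)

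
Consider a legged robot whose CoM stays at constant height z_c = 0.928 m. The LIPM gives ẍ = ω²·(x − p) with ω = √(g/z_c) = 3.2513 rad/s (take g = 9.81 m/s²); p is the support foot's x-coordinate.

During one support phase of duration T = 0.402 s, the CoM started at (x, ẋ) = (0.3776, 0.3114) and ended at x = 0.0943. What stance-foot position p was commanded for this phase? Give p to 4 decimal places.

p = 0.8327

ωT = 3.2513·0.402 = 1.307023; cosh(ωT) = 1.982890, sinh(ωT) = 1.712265
x(T) = p + (x₀−p)·cosh(ωT) + (ẋ₀/ω)·sinh(ωT) ⇒ p·(1 − cosh) = x(T) − x₀·cosh − (ẋ₀/ω)·sinh
numerator   = 0.0943 − (0.3776)·1.982890 − (0.3114/3.2513)·1.712265 = -0.818435
denominator = 1 − 1.982890 = -0.982890
p = -0.818435 / -0.982890 = 0.8327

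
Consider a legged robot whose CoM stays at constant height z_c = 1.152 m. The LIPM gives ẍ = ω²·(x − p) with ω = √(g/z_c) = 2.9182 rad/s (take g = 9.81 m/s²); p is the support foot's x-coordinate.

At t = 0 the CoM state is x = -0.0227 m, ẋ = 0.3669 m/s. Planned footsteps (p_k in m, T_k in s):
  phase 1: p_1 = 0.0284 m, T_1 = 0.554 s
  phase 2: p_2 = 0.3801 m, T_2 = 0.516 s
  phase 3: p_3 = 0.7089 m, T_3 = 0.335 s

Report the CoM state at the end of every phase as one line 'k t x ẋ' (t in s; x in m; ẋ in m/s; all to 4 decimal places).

1 0.5540 0.1988 0.5996
2 1.0700 0.3916 0.2841
3 1.4050 0.3386 -0.6253

phase 1: p=0.0284, T=0.554, ωT=1.616683, cosh=2.617456, sinh=2.418900; start (x,ẋ)=(-0.022700, 0.366900) → end (x,ẋ)=(0.198772, 0.599638)
phase 2: p=0.3801, T=0.516, ωT=1.505791, cosh=2.364780, sinh=2.142939; start (x,ẋ)=(0.198772, 0.599638) → end (x,ẋ)=(0.391635, 0.284073)
phase 3: p=0.7089, T=0.335, ωT=0.977597, cosh=1.517138, sinh=1.140924; start (x,ẋ)=(0.391635, 0.284073) → end (x,ẋ)=(0.338628, -0.625339)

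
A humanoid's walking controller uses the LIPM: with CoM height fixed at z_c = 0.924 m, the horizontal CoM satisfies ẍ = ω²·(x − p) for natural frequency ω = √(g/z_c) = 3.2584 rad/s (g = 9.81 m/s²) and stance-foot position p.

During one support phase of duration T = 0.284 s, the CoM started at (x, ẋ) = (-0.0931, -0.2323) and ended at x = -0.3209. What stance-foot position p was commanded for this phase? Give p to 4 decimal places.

ωT = 3.2584·0.284 = 0.925386; cosh(ωT) = 1.459610, sinh(ωT) = 1.063231
x(T) = p + (x₀−p)·cosh(ωT) + (ẋ₀/ω)·sinh(ωT) ⇒ p·(1 − cosh) = x(T) − x₀·cosh − (ẋ₀/ω)·sinh
numerator   = -0.3209 − (-0.0931)·1.459610 − (-0.2323/3.2584)·1.063231 = -0.109210
denominator = 1 − 1.459610 = -0.459610
p = -0.109210 / -0.459610 = 0.2376

p = 0.2376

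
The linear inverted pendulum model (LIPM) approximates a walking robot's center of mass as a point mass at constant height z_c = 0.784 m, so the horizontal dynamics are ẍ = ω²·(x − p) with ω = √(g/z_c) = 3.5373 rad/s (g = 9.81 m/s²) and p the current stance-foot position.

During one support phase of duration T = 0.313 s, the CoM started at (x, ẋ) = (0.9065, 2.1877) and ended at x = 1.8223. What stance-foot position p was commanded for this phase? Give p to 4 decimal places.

p = 0.7851

ωT = 3.5373·0.313 = 1.107175; cosh(ωT) = 1.678145, sinh(ωT) = 1.347653
x(T) = p + (x₀−p)·cosh(ωT) + (ẋ₀/ω)·sinh(ωT) ⇒ p·(1 − cosh) = x(T) − x₀·cosh − (ẋ₀/ω)·sinh
numerator   = 1.8223 − (0.9065)·1.678145 − (2.1877/3.5373)·1.347653 = -0.532416
denominator = 1 − 1.678145 = -0.678145
p = -0.532416 / -0.678145 = 0.7851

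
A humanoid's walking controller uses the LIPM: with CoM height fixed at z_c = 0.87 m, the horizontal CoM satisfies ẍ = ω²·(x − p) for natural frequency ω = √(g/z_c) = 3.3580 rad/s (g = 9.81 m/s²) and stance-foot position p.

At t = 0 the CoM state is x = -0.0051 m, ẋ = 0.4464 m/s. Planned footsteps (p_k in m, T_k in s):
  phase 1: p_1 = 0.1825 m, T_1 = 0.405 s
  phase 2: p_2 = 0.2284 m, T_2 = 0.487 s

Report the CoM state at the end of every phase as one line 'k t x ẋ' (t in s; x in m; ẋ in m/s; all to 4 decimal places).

phase 1: p=0.1825, T=0.405, ωT=1.359990, cosh=2.076409, sinh=1.819745; start (x,ẋ)=(-0.005100, 0.446400) → end (x,ẋ)=(0.034876, -0.219459)
phase 2: p=0.2284, T=0.487, ωT=1.635346, cosh=2.663059, sinh=2.468174; start (x,ẋ)=(0.034876, -0.219459) → end (x,ẋ)=(-0.448272, -2.188386)

1 0.4050 0.0349 -0.2195
2 0.8920 -0.4483 -2.1884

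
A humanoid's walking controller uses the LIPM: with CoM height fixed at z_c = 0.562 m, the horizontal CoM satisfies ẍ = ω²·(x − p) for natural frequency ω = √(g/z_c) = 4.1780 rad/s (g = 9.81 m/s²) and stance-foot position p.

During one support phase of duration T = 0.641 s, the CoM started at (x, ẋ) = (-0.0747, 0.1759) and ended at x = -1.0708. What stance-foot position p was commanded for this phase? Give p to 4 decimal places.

p = 0.1314

ωT = 4.1780·0.641 = 2.678098; cosh(ωT) = 7.313036, sinh(ωT) = 7.244343
x(T) = p + (x₀−p)·cosh(ωT) + (ẋ₀/ω)·sinh(ωT) ⇒ p·(1 − cosh) = x(T) − x₀·cosh − (ẋ₀/ω)·sinh
numerator   = -1.0708 − (-0.0747)·7.313036 − (0.1759/4.1780)·7.244343 = -0.829514
denominator = 1 − 7.313036 = -6.313036
p = -0.829514 / -6.313036 = 0.1314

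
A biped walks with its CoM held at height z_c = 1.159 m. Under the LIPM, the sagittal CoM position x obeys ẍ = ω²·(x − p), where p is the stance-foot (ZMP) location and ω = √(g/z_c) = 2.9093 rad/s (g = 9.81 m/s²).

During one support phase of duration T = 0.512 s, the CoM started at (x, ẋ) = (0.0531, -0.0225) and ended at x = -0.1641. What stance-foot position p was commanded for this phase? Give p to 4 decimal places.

p = 0.2041

ωT = 2.9093·0.512 = 1.489562; cosh(ωT) = 2.330311, sinh(ωT) = 2.104840
x(T) = p + (x₀−p)·cosh(ωT) + (ẋ₀/ω)·sinh(ωT) ⇒ p·(1 − cosh) = x(T) − x₀·cosh − (ẋ₀/ω)·sinh
numerator   = -0.1641 − (0.0531)·2.330311 − (-0.0225/2.9093)·2.104840 = -0.271561
denominator = 1 − 2.330311 = -1.330311
p = -0.271561 / -1.330311 = 0.2041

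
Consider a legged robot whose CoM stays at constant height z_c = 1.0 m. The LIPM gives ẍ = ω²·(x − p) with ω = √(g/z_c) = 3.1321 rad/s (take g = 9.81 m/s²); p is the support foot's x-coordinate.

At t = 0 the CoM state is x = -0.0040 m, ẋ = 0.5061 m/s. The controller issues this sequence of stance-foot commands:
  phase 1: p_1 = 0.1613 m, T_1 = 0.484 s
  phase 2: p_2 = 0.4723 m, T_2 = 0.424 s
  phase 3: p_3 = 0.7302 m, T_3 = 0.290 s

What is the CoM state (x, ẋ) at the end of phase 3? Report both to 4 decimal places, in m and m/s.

phase 1: p=0.1613, T=0.484, ωT=1.515936, cosh=2.386643, sinh=2.167040; start (x,ẋ)=(-0.004000, 0.506100) → end (x,ẋ)=(0.116949, 0.085925)
phase 2: p=0.4723, T=0.424, ωT=1.328010, cosh=2.019266, sinh=1.754262; start (x,ẋ)=(0.116949, 0.085925) → end (x,ẋ)=(-0.197123, -1.778980)
phase 3: p=0.7302, T=0.290, ωT=0.908309, cosh=1.441665, sinh=1.038460; start (x,ẋ)=(-0.197123, -1.778980) → end (x,ẋ)=(-1.196517, -5.580866)

x = -1.1965, ẋ = -5.5809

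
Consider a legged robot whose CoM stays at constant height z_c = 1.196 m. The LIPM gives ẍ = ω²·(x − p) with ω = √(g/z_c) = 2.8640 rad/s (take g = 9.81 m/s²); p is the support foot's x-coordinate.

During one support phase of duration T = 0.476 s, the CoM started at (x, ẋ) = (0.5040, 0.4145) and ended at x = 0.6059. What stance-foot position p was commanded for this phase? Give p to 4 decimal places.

ωT = 2.8640·0.476 = 1.363264; cosh(ωT) = 2.082378, sinh(ωT) = 1.826553
x(T) = p + (x₀−p)·cosh(ωT) + (ẋ₀/ω)·sinh(ωT) ⇒ p·(1 − cosh) = x(T) − x₀·cosh − (ẋ₀/ω)·sinh
numerator   = 0.6059 − (0.5040)·2.082378 − (0.4145/2.8640)·1.826553 = -0.707971
denominator = 1 − 2.082378 = -1.082378
p = -0.707971 / -1.082378 = 0.6541

p = 0.6541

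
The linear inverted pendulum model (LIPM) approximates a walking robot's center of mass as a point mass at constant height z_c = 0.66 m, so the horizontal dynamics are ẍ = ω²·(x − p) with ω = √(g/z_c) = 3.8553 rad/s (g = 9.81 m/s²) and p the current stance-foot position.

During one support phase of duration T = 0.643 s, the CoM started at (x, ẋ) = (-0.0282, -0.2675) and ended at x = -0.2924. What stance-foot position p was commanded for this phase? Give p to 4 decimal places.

p = -0.0575

ωT = 3.8553·0.643 = 2.478958; cosh(ωT) = 6.006329, sinh(ωT) = 5.922498
x(T) = p + (x₀−p)·cosh(ωT) + (ẋ₀/ω)·sinh(ωT) ⇒ p·(1 − cosh) = x(T) − x₀·cosh − (ẋ₀/ω)·sinh
numerator   = -0.2924 − (-0.0282)·6.006329 − (-0.2675/3.8553)·5.922498 = 0.287911
denominator = 1 − 6.006329 = -5.006329
p = 0.287911 / -5.006329 = -0.0575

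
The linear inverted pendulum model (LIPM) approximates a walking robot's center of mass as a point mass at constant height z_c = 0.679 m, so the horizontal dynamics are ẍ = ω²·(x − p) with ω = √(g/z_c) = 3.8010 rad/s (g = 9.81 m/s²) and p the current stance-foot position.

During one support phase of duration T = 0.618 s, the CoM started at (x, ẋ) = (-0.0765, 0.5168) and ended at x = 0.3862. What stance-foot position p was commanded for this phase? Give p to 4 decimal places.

p = -0.0198

ωT = 3.8010·0.618 = 2.349018; cosh(ωT) = 5.285370, sinh(ωT) = 5.189908
x(T) = p + (x₀−p)·cosh(ωT) + (ẋ₀/ω)·sinh(ωT) ⇒ p·(1 − cosh) = x(T) − x₀·cosh − (ẋ₀/ω)·sinh
numerator   = 0.3862 − (-0.0765)·5.285370 − (0.5168/3.8010)·5.189908 = 0.084889
denominator = 1 − 5.285370 = -4.285370
p = 0.084889 / -4.285370 = -0.0198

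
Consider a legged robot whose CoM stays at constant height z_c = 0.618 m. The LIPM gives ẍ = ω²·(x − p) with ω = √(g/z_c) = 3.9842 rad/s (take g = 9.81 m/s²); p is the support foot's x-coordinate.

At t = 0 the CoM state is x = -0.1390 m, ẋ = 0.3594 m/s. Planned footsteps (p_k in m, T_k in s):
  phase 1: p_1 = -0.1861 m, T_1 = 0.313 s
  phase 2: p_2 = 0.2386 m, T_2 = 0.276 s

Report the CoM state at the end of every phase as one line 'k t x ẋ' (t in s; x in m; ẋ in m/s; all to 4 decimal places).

1 0.3130 0.0466 0.9766
2 0.5890 0.2456 0.6078

phase 1: p=-0.1861, T=0.313, ωT=1.247055, cosh=1.883714, sinh=1.596364; start (x,ẋ)=(-0.139000, 0.359400) → end (x,ẋ)=(0.046625, 0.976574)
phase 2: p=0.2386, T=0.276, ωT=1.099639, cosh=1.668037, sinh=1.335046; start (x,ẋ)=(0.046625, 0.976574) → end (x,ẋ)=(0.245614, 0.607829)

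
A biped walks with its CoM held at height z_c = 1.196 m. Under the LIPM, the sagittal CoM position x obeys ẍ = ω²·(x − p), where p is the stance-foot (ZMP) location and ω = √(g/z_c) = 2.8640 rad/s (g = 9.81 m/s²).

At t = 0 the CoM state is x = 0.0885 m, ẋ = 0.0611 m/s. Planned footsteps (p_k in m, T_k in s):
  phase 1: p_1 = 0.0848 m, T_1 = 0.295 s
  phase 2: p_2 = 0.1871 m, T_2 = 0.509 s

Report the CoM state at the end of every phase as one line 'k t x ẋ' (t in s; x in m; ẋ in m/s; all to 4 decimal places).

phase 1: p=0.0848, T=0.295, ωT=0.844880, cosh=1.378654, sinh=0.949045; start (x,ẋ)=(0.088500, 0.061100) → end (x,ẋ)=(0.110148, 0.094293)
phase 2: p=0.1871, T=0.509, ωT=1.457776, cosh=2.264574, sinh=2.031820; start (x,ẋ)=(0.110148, 0.094293) → end (x,ẋ)=(0.079730, -0.234263)

1 0.2950 0.1101 0.0943
2 0.8040 0.0797 -0.2343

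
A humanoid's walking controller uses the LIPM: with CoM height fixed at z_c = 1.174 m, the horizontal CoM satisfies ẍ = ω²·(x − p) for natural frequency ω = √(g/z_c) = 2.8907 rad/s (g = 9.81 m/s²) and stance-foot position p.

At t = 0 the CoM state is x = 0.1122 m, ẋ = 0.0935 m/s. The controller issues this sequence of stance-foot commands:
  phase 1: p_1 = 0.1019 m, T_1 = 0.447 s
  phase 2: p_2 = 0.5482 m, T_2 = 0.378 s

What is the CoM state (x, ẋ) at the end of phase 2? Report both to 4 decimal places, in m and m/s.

phase 1: p=0.1019, T=0.447, ωT=1.292143, cosh=1.957631, sinh=1.682949; start (x,ẋ)=(0.112200, 0.093500) → end (x,ẋ)=(0.176499, 0.233147)
phase 2: p=0.5482, T=0.378, ωT=1.092685, cosh=1.658792, sinh=1.323477; start (x,ẋ)=(0.176499, 0.233147) → end (x,ẋ)=(0.038369, -1.035303)

x = 0.0384, ẋ = -1.0353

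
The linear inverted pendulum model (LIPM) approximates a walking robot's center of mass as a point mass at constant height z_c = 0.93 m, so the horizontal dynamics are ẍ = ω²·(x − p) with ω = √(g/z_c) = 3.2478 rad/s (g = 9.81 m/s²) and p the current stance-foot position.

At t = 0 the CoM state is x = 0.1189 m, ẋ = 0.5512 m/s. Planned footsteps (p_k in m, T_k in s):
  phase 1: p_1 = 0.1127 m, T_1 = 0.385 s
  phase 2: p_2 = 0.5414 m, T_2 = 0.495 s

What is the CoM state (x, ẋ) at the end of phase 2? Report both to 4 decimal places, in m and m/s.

x = 0.9568, ẋ = 1.6586

phase 1: p=0.1127, T=0.385, ωT=1.250403, cosh=1.889070, sinh=1.602680; start (x,ẋ)=(0.118900, 0.551200) → end (x,ẋ)=(0.396411, 1.073527)
phase 2: p=0.5414, T=0.495, ωT=1.607661, cosh=2.595740, sinh=2.395384; start (x,ẋ)=(0.396411, 1.073527) → end (x,ẋ)=(0.956816, 1.658622)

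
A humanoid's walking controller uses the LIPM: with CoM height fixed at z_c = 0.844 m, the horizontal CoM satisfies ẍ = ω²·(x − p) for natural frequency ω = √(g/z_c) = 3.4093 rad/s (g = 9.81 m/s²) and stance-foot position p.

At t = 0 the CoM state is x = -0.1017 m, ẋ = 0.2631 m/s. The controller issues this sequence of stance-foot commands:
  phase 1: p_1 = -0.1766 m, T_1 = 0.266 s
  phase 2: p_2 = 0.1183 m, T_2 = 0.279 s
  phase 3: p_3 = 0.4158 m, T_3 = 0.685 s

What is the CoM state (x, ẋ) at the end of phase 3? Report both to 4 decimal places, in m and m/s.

x = -0.0482, ẋ = -1.4462

phase 1: p=-0.1766, T=0.266, ωT=0.906874, cosh=1.440176, sinh=1.036392; start (x,ẋ)=(-0.101700, 0.263100) → end (x,ẋ)=(0.011249, 0.643560)
phase 2: p=0.1183, T=0.279, ωT=0.951195, cosh=1.487540, sinh=1.101261; start (x,ẋ)=(0.011249, 0.643560) → end (x,ẋ)=(0.166938, 0.555395)
phase 3: p=0.4158, T=0.685, ωT=2.335371, cosh=5.215031, sinh=5.118257; start (x,ẋ)=(0.166938, 0.555395) → end (x,ẋ)=(-0.048231, -1.446165)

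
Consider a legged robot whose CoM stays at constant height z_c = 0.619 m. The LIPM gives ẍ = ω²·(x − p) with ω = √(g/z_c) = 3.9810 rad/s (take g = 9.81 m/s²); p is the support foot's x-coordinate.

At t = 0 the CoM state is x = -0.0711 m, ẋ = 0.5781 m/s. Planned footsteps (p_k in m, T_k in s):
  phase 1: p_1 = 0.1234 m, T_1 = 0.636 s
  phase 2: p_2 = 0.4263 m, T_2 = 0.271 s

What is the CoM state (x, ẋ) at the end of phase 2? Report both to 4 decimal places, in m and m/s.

x = -0.9869, ẋ = -5.1793

phase 1: p=0.1234, T=0.636, ωT=2.531916, cosh=6.328544, sinh=6.249038; start (x,ẋ)=(-0.071100, 0.578100) → end (x,ẋ)=(-0.200049, -1.180127)
phase 2: p=0.4263, T=0.271, ωT=1.078851, cosh=1.640642, sinh=1.300656; start (x,ẋ)=(-0.200049, -1.180127) → end (x,ẋ)=(-0.986881, -5.179346)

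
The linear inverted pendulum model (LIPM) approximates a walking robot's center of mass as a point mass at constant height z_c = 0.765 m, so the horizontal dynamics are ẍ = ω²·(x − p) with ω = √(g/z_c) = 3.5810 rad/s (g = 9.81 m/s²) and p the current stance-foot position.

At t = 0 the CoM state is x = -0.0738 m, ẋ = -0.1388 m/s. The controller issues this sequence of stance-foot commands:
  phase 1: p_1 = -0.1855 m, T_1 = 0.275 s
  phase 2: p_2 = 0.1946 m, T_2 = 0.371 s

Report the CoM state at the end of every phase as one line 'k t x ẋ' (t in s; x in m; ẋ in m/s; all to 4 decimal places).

phase 1: p=-0.1855, T=0.275, ωT=0.984775, cosh=1.525366, sinh=1.151843; start (x,ẋ)=(-0.073800, -0.138800) → end (x,ẋ)=(-0.059762, 0.249014)
phase 2: p=0.1946, T=0.371, ωT=1.328551, cosh=2.020215, sinh=1.755354; start (x,ẋ)=(-0.059762, 0.249014) → end (x,ẋ)=(-0.197203, -1.095840)

1 0.2750 -0.0598 0.2490
2 0.6460 -0.1972 -1.0958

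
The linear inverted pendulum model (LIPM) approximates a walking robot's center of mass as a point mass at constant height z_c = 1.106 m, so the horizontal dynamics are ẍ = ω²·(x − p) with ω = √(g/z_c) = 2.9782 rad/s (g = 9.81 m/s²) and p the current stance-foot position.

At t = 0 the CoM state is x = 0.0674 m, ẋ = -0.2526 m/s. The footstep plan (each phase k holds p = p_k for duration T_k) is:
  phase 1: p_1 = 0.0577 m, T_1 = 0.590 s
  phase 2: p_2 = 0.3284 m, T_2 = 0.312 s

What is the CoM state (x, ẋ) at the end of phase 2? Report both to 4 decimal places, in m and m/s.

x = -0.6159, ẋ = -2.5131

phase 1: p=0.0577, T=0.590, ωT=1.757138, cosh=2.984182, sinh=2.811644; start (x,ẋ)=(0.067400, -0.252600) → end (x,ẋ)=(-0.151827, -0.672580)
phase 2: p=0.3284, T=0.312, ωT=0.929198, cosh=1.463674, sinh=1.068804; start (x,ẋ)=(-0.151827, -0.672580) → end (x,ẋ)=(-0.615868, -2.513054)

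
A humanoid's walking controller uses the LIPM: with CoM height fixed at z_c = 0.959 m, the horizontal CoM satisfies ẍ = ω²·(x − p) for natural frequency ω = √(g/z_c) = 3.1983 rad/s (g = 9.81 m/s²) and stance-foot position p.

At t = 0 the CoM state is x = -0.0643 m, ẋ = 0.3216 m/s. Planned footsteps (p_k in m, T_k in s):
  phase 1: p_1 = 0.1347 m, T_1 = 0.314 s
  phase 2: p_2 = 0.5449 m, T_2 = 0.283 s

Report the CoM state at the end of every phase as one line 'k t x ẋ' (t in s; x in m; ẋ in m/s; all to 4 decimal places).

phase 1: p=0.1347, T=0.314, ωT=1.004266, cosh=1.548108, sinh=1.181795; start (x,ẋ)=(-0.064300, 0.321600) → end (x,ẋ)=(-0.054540, -0.254296)
phase 2: p=0.5449, T=0.283, ωT=0.905119, cosh=1.438360, sinh=1.033866; start (x,ẋ)=(-0.054540, -0.254296) → end (x,ẋ)=(-0.399513, -2.347885)

1 0.3140 -0.0545 -0.2543
2 0.5970 -0.3995 -2.3479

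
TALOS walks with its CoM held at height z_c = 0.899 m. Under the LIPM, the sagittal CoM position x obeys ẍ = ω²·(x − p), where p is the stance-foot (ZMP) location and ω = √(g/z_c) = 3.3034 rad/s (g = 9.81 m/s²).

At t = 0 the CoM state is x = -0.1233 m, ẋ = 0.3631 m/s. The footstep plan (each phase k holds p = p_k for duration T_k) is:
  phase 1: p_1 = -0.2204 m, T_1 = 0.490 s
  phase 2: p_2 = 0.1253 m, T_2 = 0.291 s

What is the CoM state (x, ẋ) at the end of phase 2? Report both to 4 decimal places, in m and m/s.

x = 0.9727, ẋ = 3.2391

phase 1: p=-0.2204, T=0.490, ωT=1.618666, cosh=2.622258, sinh=2.424096; start (x,ẋ)=(-0.123300, 0.363100) → end (x,ẋ)=(0.300671, 1.729695)
phase 2: p=0.1253, T=0.291, ωT=0.961289, cosh=1.498733, sinh=1.116333; start (x,ẋ)=(0.300671, 1.729695) → end (x,ẋ)=(0.972658, 3.239065)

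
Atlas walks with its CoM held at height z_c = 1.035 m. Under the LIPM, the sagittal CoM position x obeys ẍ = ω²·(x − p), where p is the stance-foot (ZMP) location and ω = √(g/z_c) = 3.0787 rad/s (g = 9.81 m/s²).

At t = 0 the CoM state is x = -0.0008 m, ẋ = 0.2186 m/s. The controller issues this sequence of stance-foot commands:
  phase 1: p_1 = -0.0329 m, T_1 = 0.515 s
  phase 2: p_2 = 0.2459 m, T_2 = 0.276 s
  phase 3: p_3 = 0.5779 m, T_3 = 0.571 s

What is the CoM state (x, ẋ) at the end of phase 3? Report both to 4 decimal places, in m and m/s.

phase 1: p=-0.0329, T=0.515, ωT=1.585530, cosh=2.543360, sinh=2.338521; start (x,ẋ)=(-0.000800, 0.218600) → end (x,ẋ)=(0.214786, 0.787086)
phase 2: p=0.2459, T=0.276, ωT=0.849721, cosh=1.383264, sinh=0.955730; start (x,ẋ)=(0.214786, 0.787086) → end (x,ẋ)=(0.447199, 0.997198)
phase 3: p=0.5779, T=0.571, ωT=1.757938, cosh=2.986431, sinh=2.814031; start (x,ẋ)=(0.447199, 0.997198) → end (x,ẋ)=(1.099041, 1.845726)

x = 1.0990, ẋ = 1.8457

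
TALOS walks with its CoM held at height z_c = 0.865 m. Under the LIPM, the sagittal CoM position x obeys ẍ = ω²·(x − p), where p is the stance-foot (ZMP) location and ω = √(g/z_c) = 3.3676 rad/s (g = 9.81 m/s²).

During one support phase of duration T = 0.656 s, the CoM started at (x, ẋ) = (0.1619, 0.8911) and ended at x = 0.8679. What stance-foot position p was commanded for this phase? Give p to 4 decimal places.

p = 0.2962

ωT = 3.3676·0.656 = 2.209146; cosh(ωT) = 4.608863, sinh(ωT) = 4.499068
x(T) = p + (x₀−p)·cosh(ωT) + (ẋ₀/ω)·sinh(ωT) ⇒ p·(1 − cosh) = x(T) − x₀·cosh − (ẋ₀/ω)·sinh
numerator   = 0.8679 − (0.1619)·4.608863 − (0.8911/3.3676)·4.499068 = -1.068773
denominator = 1 − 4.608863 = -3.608863
p = -1.068773 / -3.608863 = 0.2962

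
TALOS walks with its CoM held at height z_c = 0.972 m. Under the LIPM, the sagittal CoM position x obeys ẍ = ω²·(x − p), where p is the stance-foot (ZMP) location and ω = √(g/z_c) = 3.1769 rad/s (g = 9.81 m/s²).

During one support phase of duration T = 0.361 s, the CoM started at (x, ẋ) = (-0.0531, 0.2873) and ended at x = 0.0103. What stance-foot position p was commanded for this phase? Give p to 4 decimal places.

p = 0.0350

ωT = 3.1769·0.361 = 1.146861; cosh(ωT) = 1.732963, sinh(ωT) = 1.415331
x(T) = p + (x₀−p)·cosh(ωT) + (ẋ₀/ω)·sinh(ωT) ⇒ p·(1 − cosh) = x(T) − x₀·cosh − (ẋ₀/ω)·sinh
numerator   = 0.0103 − (-0.0531)·1.732963 − (0.2873/3.1769)·1.415331 = -0.025674
denominator = 1 − 1.732963 = -0.732963
p = -0.025674 / -0.732963 = 0.0350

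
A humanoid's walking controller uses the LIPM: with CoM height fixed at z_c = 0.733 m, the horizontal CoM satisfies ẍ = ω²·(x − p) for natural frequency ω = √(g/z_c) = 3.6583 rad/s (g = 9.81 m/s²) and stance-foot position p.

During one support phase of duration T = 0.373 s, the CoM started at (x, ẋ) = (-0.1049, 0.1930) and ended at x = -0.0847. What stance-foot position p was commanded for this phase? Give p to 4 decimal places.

ωT = 3.6583·0.373 = 1.364546; cosh(ωT) = 2.084721, sinh(ωT) = 1.829224
x(T) = p + (x₀−p)·cosh(ωT) + (ẋ₀/ω)·sinh(ωT) ⇒ p·(1 − cosh) = x(T) − x₀·cosh − (ẋ₀/ω)·sinh
numerator   = -0.0847 − (-0.1049)·2.084721 − (0.1930/3.6583)·1.829224 = 0.037483
denominator = 1 − 2.084721 = -1.084721
p = 0.037483 / -1.084721 = -0.0346

p = -0.0346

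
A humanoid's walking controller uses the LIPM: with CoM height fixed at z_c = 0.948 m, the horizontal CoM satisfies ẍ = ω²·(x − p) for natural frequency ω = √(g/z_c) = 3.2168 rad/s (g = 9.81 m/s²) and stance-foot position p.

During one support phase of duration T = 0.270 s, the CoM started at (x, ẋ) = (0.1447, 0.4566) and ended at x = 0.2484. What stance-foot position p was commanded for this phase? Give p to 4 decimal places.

ωT = 3.2168·0.270 = 0.868536; cosh(ωT) = 1.401492, sinh(ωT) = 0.981927
x(T) = p + (x₀−p)·cosh(ωT) + (ẋ₀/ω)·sinh(ωT) ⇒ p·(1 − cosh) = x(T) − x₀·cosh − (ẋ₀/ω)·sinh
numerator   = 0.2484 − (0.1447)·1.401492 − (0.4566/3.2168)·0.981927 = -0.093773
denominator = 1 − 1.401492 = -0.401492
p = -0.093773 / -0.401492 = 0.2336

p = 0.2336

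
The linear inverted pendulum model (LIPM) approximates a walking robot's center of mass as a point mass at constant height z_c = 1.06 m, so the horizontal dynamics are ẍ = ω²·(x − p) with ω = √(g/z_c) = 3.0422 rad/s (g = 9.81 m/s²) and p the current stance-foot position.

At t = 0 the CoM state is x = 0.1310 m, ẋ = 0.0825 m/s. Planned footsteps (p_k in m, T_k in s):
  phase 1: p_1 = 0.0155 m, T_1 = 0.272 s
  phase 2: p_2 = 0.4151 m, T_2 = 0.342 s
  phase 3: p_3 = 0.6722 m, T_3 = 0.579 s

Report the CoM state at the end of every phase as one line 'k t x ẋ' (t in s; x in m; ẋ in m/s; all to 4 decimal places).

phase 1: p=0.0155, T=0.272, ωT=0.827478, cosh=1.362347, sinh=0.925196; start (x,ẋ)=(0.131000, 0.082500) → end (x,ẋ)=(0.197941, 0.437484)
phase 2: p=0.4151, T=0.342, ωT=1.040432, cosh=1.591871, sinh=1.238569; start (x,ẋ)=(0.197941, 0.437484) → end (x,ẋ)=(0.247523, -0.121832)
phase 3: p=0.6722, T=0.579, ωT=1.761434, cosh=2.996288, sinh=2.824489; start (x,ẋ)=(0.247523, -0.121832) → end (x,ẋ)=(-0.713367, -4.014147)

1 0.2720 0.1979 0.4375
2 0.6140 0.2475 -0.1218
3 1.1930 -0.7134 -4.0141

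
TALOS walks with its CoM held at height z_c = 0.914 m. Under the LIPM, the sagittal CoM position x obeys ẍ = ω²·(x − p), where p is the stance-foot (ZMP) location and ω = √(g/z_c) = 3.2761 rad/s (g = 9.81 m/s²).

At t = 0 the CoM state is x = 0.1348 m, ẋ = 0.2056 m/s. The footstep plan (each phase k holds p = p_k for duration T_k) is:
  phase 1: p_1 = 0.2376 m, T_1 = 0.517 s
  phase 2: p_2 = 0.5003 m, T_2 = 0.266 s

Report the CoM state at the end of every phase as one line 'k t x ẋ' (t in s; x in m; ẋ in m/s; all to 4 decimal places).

phase 1: p=0.2376, T=0.517, ωT=1.693744, cosh=2.811819, sinh=2.627989; start (x,ẋ)=(0.134800, 0.205600) → end (x,ẋ)=(0.113471, -0.306952)
phase 2: p=0.5003, T=0.266, ωT=0.871443, cosh=1.404352, sinh=0.986005; start (x,ẋ)=(0.113471, -0.306952) → end (x,ẋ)=(-0.135327, -1.680623)

1 0.5170 0.1135 -0.3070
2 0.7830 -0.1353 -1.6806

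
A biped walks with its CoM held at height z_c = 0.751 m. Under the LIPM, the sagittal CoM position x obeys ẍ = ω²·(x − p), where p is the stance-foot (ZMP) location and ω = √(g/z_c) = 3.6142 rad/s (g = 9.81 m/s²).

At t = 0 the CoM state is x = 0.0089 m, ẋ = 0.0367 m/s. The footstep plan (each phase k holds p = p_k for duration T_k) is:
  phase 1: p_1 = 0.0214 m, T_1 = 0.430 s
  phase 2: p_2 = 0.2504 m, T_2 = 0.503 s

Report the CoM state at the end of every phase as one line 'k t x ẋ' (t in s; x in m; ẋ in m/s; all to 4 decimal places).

1 0.4300 0.0135 -0.0114
2 0.9330 -0.5080 -2.6037

phase 1: p=0.0214, T=0.430, ωT=1.554106, cosh=2.471117, sinh=2.259738; start (x,ẋ)=(0.008900, 0.036700) → end (x,ẋ)=(0.013457, -0.011399)
phase 2: p=0.2504, T=0.503, ωT=1.817943, cosh=3.160766, sinh=2.998407; start (x,ẋ)=(0.013457, -0.011399) → end (x,ẋ)=(-0.507978, -2.603741)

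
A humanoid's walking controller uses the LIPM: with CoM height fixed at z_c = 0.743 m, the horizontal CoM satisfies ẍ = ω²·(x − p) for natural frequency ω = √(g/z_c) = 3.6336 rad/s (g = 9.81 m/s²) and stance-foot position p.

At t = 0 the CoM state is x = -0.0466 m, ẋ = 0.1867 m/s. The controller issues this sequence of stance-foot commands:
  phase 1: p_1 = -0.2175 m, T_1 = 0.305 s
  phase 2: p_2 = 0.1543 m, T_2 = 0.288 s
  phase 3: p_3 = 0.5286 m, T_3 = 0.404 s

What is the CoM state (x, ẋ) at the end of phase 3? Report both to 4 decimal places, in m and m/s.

phase 1: p=-0.2175, T=0.305, ωT=1.108248, cosh=1.679592, sinh=1.349455; start (x,ẋ)=(-0.046600, 0.186700) → end (x,ẋ)=(0.138879, 1.151567)
phase 2: p=0.1543, T=0.288, ωT=1.046477, cosh=1.599387, sinh=1.248214; start (x,ẋ)=(0.138879, 1.151567) → end (x,ẋ)=(0.525223, 1.771861)
phase 3: p=0.5286, T=0.404, ωT=1.467974, cosh=2.285413, sinh=2.055021; start (x,ẋ)=(0.525223, 1.771861) → end (x,ẋ)=(1.522976, 4.024216)

x = 1.5230, ẋ = 4.0242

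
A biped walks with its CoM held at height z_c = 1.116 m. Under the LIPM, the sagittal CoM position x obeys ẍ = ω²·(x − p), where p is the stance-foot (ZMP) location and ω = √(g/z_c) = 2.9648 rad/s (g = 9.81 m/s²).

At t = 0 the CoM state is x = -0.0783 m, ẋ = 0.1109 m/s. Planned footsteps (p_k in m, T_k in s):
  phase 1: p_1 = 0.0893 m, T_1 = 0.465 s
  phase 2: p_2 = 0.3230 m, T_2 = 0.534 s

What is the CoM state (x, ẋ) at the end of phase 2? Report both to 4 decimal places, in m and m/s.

x = -1.5340, ẋ = -5.3318

phase 1: p=0.0893, T=0.465, ωT=1.378632, cosh=2.110695, sinh=1.858772; start (x,ẋ)=(-0.078300, 0.110900) → end (x,ẋ)=(-0.194924, -0.689549)
phase 2: p=0.3230, T=0.534, ωT=1.583203, cosh=2.537924, sinh=2.332608; start (x,ẋ)=(-0.194924, -0.689549) → end (x,ẋ)=(-1.533967, -5.331839)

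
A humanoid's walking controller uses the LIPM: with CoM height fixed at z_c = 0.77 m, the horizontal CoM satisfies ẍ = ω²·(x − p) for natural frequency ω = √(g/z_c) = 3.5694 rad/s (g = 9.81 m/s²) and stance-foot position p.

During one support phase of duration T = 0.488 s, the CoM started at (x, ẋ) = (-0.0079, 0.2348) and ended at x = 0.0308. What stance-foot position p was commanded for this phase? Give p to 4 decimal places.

ωT = 3.5694·0.488 = 1.741867; cosh(ωT) = 2.941592, sinh(ωT) = 2.766399
x(T) = p + (x₀−p)·cosh(ωT) + (ẋ₀/ω)·sinh(ωT) ⇒ p·(1 − cosh) = x(T) − x₀·cosh − (ẋ₀/ω)·sinh
numerator   = 0.0308 − (-0.0079)·2.941592 − (0.2348/3.5694)·2.766399 = -0.127939
denominator = 1 − 2.941592 = -1.941592
p = -0.127939 / -1.941592 = 0.0659

p = 0.0659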